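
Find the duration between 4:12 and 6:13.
From 4:12 to 6:13:
(6 x 60 + 13) - (4 x 60 + 12) = 373 - 252 = 121 minutes
= 2 hours and 1 minute

Final answer: 2 hours and 1 minute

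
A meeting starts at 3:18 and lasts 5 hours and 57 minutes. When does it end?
Starting time: 3:18
Adding 57 minutes to 18 minutes: 18 + 57 = 75 minutes = 1 hour and 15 minutes
Adding 5 hours: 3 + 5 + 1 (carry) = 9
Final time: 9:15

Final answer: 9:15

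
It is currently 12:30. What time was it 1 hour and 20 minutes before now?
Starting time: 12:30 = 30 total minutes past 12:00
Subtracting: 1 hour and 20 minutes = 80 minutes
30 - 80 = -50 (negative, add 12 hours = 720) = 670 minutes
= 11 hours and 10 minutes past 12:00 = 11:10

Final answer: 11:10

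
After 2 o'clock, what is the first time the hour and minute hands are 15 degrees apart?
At t minutes past 2:00, the hour hand is at 30 x 2 + 0.5t degrees and the minute hand is at 6t degrees.
The smaller angle between them is 15 degrees when |30H - 5.5t| = 15 or |30H - 5.5t| = 345.
With H = 2, solve 30 x 2 - 5.5t = +/- target for each target:
  t = (30 x 2 - 15) / 5.5 = 8.18
  t = (30 x 2 + 15) / 5.5 = 13.64
  t = (30 x 2 - 345) / 5.5 = -51.82 (outside (0, 60))
  t = (30 x 2 + 345) / 5.5 = 73.64 (outside (0, 60))
Valid solutions in (0, 60): {8.18, 13.64} minutes.
The first occurrence is t = 8.18 minutes.
The hands form a 15-degree angle at 8.18 minutes past 2:00.

Final answer: 8.18 minutes past 2:00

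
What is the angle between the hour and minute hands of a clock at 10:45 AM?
Hour hand position: 10 x 30 + 45 x 0.5 = 322.5 degrees
Minute hand position: 45 x 6 = 270 degrees
Difference: |322.5 - 270| = 52.5 degrees
The angle between the hands is 52.5 degrees

Final answer: 52.5 degrees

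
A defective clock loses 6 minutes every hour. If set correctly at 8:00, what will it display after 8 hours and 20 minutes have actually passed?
For every 60 true minutes, the faulty clock advances 60 - 6 = 54 minutes.
True elapsed: 8 hours and 20 minutes = 500 minutes.
Faulty clock advances: 500 x 54/60 = 450 minutes (drift: 50 minutes behind).
Shown time: 8:00 + 450 minutes = 3:30.

Final answer: 3:30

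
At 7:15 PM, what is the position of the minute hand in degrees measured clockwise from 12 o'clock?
The minute hand moves 6 degrees per minute.
At 7:15: 15 x 6 = 90 degrees

Final answer: 90 degrees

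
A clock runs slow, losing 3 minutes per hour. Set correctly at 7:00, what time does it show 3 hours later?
For every 60 true minutes, the faulty clock advances 60 - 3 = 57 minutes.
True elapsed: 3 hours = 180 minutes.
Faulty clock advances: 180 x 57/60 = 171 minutes (drift: 9 minutes behind).
Shown time: 7:00 + 171 minutes = 9:51.

Final answer: 9:51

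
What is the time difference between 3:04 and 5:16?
From 3:04 to 5:16:
(5 x 60 + 16) - (3 x 60 + 4) = 316 - 184 = 132 minutes
= 2 hours and 12 minutes

Final answer: 2 hours and 12 minutes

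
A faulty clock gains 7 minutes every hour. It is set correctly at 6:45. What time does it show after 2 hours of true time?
For every 60 true minutes, the faulty clock advances 60 + 7 = 67 minutes.
True elapsed: 2 hours = 120 minutes.
Faulty clock advances: 120 x 67/60 = 134 minutes (drift: 14 minutes ahead).
Shown time: 6:45 + 134 minutes = 8:59.

Final answer: 8:59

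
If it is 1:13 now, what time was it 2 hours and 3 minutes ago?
Starting time: 1:13 = 73 total minutes past 12:00
Subtracting: 2 hours and 3 minutes = 123 minutes
73 - 123 = -50 (negative, add 12 hours = 720) = 670 minutes
= 11 hours and 10 minutes past 12:00 = 11:10

Final answer: 11:10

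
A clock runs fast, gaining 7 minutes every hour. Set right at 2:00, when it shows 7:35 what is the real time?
For every 60 true minutes, the faulty clock advances 67 minutes, so 1 faulty-clock minute corresponds to 60/67 true minutes.
From 2:00 to 7:35 on the faulty dial is 335 minutes.
True elapsed: 335 x 60/67 = 300 minutes = 5 hours.
True time: 2:00 + 5 hours = 7:00.

Final answer: 7:00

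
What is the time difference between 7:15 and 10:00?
From 7:15 to 10:00:
(10 x 60 + 0) - (7 x 60 + 15) = 600 - 435 = 165 minutes
= 2 hours and 45 minutes

Final answer: 2 hours and 45 minutes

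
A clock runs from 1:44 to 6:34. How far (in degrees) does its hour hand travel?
The hour hand moves 0.5 degrees per minute.
Time elapsed: 6:34 - 1:44 = 290 minutes
Angular displacement: 290 x 0.5 = 145 degrees

Final answer: 145 degrees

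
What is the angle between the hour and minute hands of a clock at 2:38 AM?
Hour hand position: 2 x 30 + 38 x 0.5 = 79 degrees
Minute hand position: 38 x 6 = 228 degrees
Difference: |79 - 228| = 149 degrees
The angle between the hands is 149 degrees

Final answer: 149 degrees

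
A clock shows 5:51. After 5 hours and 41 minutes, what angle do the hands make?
First find the time 5 hours and 41 minutes after 5:51.
Total minutes: 5 x 60 + 51 + 5 x 60 + 41 = 692.
692 mod 720 = 692 minutes = 11:32.
Now compute the angle at 11:32:
Hour hand: 11 x 30 + 32 x 0.5 = 346 degrees
Minute hand: 32 x 6 = 192 degrees
Difference: |346 - 192| = 154 degrees
The angle is 154 degrees

Final answer: 154 degrees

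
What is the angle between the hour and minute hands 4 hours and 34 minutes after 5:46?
First find the time 4 hours and 34 minutes after 5:46.
Total minutes: 5 x 60 + 46 + 4 x 60 + 34 = 620.
620 mod 720 = 620 minutes = 10:20.
Now compute the angle at 10:20:
Hour hand: 10 x 30 + 20 x 0.5 = 310 degrees
Minute hand: 20 x 6 = 120 degrees
Difference: |310 - 120| = 190 degrees
Smaller angle: 360 - 190 = 170 degrees

Final answer: 170 degrees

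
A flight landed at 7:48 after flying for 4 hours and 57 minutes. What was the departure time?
Starting time: 7:48 = 468 total minutes past 12:00
Subtracting: 4 hours and 57 minutes = 297 minutes
468 - 297 = 171 minutes
= 2 hours and 51 minutes past 12:00 = 2:51

Final answer: 2:51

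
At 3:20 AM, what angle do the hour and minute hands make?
Hour hand position: 3 x 30 + 20 x 0.5 = 100 degrees
Minute hand position: 20 x 6 = 120 degrees
Difference: |100 - 120| = 20 degrees
The angle between the hands is 20 degrees

Final answer: 20 degrees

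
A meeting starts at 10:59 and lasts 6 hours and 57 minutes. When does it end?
Starting time: 10:59
Adding 57 minutes to 59 minutes: 59 + 57 = 116 minutes = 1 hour and 56 minutes
Adding 6 hours: 10 + 6 + 1 (carry) = 17 - 12 = 5
Final time: 5:56

Final answer: 5:56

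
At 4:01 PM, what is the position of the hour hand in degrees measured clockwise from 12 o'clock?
The hour hand moves 30 degrees per hour and 0.5 degrees per minute.
At 4:01: (4) x 30 + 1 x 0.5 = 120 + 0.5 = 120.5 degrees

Final answer: 120.5 degrees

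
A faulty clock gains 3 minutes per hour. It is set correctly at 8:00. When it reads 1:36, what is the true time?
For every 60 true minutes, the faulty clock advances 63 minutes, so 1 faulty-clock minute corresponds to 60/63 true minutes.
From 8:00 to 1:36 on the faulty dial is 336 minutes.
True elapsed: 336 x 60/63 = 320 minutes = 5 hours and 20 minutes.
True time: 8:00 + 5 hours and 20 minutes = 1:20.

Final answer: 1:20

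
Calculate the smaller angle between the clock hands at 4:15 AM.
Hour hand position: 4 x 30 + 15 x 0.5 = 127.5 degrees
Minute hand position: 15 x 6 = 90 degrees
Difference: |127.5 - 90| = 37.5 degrees
The angle between the hands is 37.5 degrees

Final answer: 37.5 degrees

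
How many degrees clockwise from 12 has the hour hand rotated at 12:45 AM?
The hour hand moves 30 degrees per hour and 0.5 degrees per minute.
At 12:45: (0) x 30 + 45 x 0.5 = 0 + 22.5 = 22.5 degrees

Final answer: 22.5 degrees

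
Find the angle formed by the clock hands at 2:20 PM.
Hour hand position: 2 x 30 + 20 x 0.5 = 70 degrees
Minute hand position: 20 x 6 = 120 degrees
Difference: |70 - 120| = 50 degrees
The angle between the hands is 50 degrees

Final answer: 50 degrees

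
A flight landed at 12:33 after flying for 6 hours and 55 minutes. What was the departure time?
Starting time: 12:33 = 33 total minutes past 12:00
Subtracting: 6 hours and 55 minutes = 415 minutes
33 - 415 = -382 (negative, add 12 hours = 720) = 338 minutes
= 5 hours and 38 minutes past 12:00 = 5:38

Final answer: 5:38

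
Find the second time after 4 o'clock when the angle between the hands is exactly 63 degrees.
At t minutes past 4:00, the hour hand is at 30 x 4 + 0.5t degrees and the minute hand is at 6t degrees.
The smaller angle between them is 63 degrees when |30H - 5.5t| = 63 or |30H - 5.5t| = 297.
With H = 4, solve 30 x 4 - 5.5t = +/- target for each target:
  t = (30 x 4 - 63) / 5.5 = 10.36
  t = (30 x 4 + 63) / 5.5 = 33.27
  t = (30 x 4 - 297) / 5.5 = -32.18 (outside (0, 60))
  t = (30 x 4 + 297) / 5.5 = 75.82 (outside (0, 60))
Valid solutions in (0, 60): {10.36, 33.27} minutes.
The second occurrence is t = 33.27 minutes.
The hands form a 63-degree angle at 33.27 minutes past 4:00.

Final answer: 33.27 minutes past 4:00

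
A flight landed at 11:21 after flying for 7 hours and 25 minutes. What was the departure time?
Starting time: 11:21 = 681 total minutes past 12:00
Subtracting: 7 hours and 25 minutes = 445 minutes
681 - 445 = 236 minutes
= 3 hours and 56 minutes past 12:00 = 3:56

Final answer: 3:56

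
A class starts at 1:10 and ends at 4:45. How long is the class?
From 1:10 to 4:45:
(4 x 60 + 45) - (1 x 60 + 10) = 285 - 70 = 215 minutes
= 3 hours and 35 minutes

Final answer: 3 hours and 35 minutes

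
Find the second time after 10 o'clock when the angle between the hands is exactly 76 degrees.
At t minutes past 10:00, the hour hand is at 30 x 10 + 0.5t degrees and the minute hand is at 6t degrees.
The smaller angle between them is 76 degrees when |30H - 5.5t| = 76 or |30H - 5.5t| = 284.
With H = 10, solve 30 x 10 - 5.5t = +/- target for each target:
  t = (30 x 10 - 76) / 5.5 = 40.73
  t = (30 x 10 + 76) / 5.5 = 68.36 (outside (0, 60))
  t = (30 x 10 - 284) / 5.5 = 2.91
  t = (30 x 10 + 284) / 5.5 = 106.18 (outside (0, 60))
Valid solutions in (0, 60): {2.91, 40.73} minutes.
The second occurrence is t = 40.73 minutes.
The hands form a 76-degree angle at 40.73 minutes past 10:00.

Final answer: 40.73 minutes past 10:00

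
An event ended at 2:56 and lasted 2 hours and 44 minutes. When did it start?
Starting time: 2:56 = 176 total minutes past 12:00
Subtracting: 2 hours and 44 minutes = 164 minutes
176 - 164 = 12 minutes
= 12 minutes past 12:00 = 12:12

Final answer: 12:12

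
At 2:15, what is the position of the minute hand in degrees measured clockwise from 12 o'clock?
The minute hand moves 6 degrees per minute.
At 2:15: 15 x 6 = 90 degrees

Final answer: 90 degrees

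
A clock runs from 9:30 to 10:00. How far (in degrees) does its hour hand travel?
The hour hand moves 0.5 degrees per minute.
Time elapsed: 10:00 - 9:30 = 30 minutes
Angular displacement: 30 x 0.5 = 15 degrees

Final answer: 15 degrees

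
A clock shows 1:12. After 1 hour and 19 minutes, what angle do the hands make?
First find the time 1 hour and 19 minutes after 1:12.
Total minutes: 1 x 60 + 12 + 1 x 60 + 19 = 151.
151 mod 720 = 151 minutes = 2:31.
Now compute the angle at 2:31:
Hour hand: 2 x 30 + 31 x 0.5 = 75.5 degrees
Minute hand: 31 x 6 = 186 degrees
Difference: |75.5 - 186| = 110.5 degrees
The angle is 110.5 degrees

Final answer: 110.5 degrees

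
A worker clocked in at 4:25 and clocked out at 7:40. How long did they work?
From 4:25 to 7:40:
(7 x 60 + 40) - (4 x 60 + 25) = 460 - 265 = 195 minutes
= 3 hours and 15 minutes

Final answer: 3 hours and 15 minutes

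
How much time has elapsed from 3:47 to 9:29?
From 3:47 to 9:29:
(9 x 60 + 29) - (3 x 60 + 47) = 569 - 227 = 342 minutes
= 5 hours and 42 minutes

Final answer: 5 hours and 42 minutes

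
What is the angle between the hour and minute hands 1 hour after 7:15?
First find the time 1 hour after 7:15.
Total minutes: 7 x 60 + 15 + 1 x 60 + 0 = 495.
495 mod 720 = 495 minutes = 8:15.
Now compute the angle at 8:15:
Hour hand: 8 x 30 + 15 x 0.5 = 247.5 degrees
Minute hand: 15 x 6 = 90 degrees
Difference: |247.5 - 90| = 157.5 degrees
The angle is 157.5 degrees

Final answer: 157.5 degrees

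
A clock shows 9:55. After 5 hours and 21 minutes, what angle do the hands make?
First find the time 5 hours and 21 minutes after 9:55.
Total minutes: 9 x 60 + 55 + 5 x 60 + 21 = 916.
916 mod 720 = 196 minutes = 3:16.
Now compute the angle at 3:16:
Hour hand: 3 x 30 + 16 x 0.5 = 98 degrees
Minute hand: 16 x 6 = 96 degrees
Difference: |98 - 96| = 2 degrees
The angle is 2 degrees

Final answer: 2 degrees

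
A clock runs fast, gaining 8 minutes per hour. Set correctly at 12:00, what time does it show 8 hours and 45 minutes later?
For every 60 true minutes, the faulty clock advances 60 + 8 = 68 minutes.
True elapsed: 8 hours and 45 minutes = 525 minutes.
Faulty clock advances: 525 x 68/60 = 595 minutes (drift: 70 minutes ahead).
Shown time: 12:00 + 595 minutes = 9:55.

Final answer: 9:55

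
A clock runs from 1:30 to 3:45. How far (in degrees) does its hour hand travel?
The hour hand moves 0.5 degrees per minute.
Time elapsed: 3:45 - 1:30 = 135 minutes
Angular displacement: 135 x 0.5 = 67.5 degrees

Final answer: 67.5 degrees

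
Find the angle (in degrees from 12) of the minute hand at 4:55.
The minute hand moves 6 degrees per minute.
At 4:55: 55 x 6 = 330 degrees

Final answer: 330 degrees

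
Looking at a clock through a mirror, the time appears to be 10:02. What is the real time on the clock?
Reflection across the vertical (12-6) axis maps a hand at angle A degrees to (360 - A) degrees, which sends a reading of T minutes past 12:00 to (720 - T) minutes past 12:00.
Mirror reads 10:02 = 602 minutes past 12:00.
Actual time: (720 - 602) mod 720 = 118 minutes = 1:58.

Final answer: 1:58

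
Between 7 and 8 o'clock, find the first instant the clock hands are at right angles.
At t minutes past 7:00, the hour hand is at 30 x 7 + 0.5t degrees and the minute hand is at 6t degrees.
The smaller angle between them is 90 degrees when |30H - 5.5t| = 90 or |30H - 5.5t| = 270.
With H = 7, solve 30 x 7 - 5.5t = +/- target for each target:
  t = (30 x 7 - 90) / 5.5 = 21.82
  t = (30 x 7 + 90) / 5.5 = 54.55
  t = (30 x 7 - 270) / 5.5 = -10.91 (outside (0, 60))
  t = (30 x 7 + 270) / 5.5 = 87.27 (outside (0, 60))
Valid solutions in (0, 60): {21.82, 54.55} minutes.
First occurrence: t = 21.82 minutes.
The hands are at right angles at 21.82 minutes past 7:00.

Final answer: 21.82 minutes past 7:00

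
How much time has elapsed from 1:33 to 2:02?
From 1:33 to 2:02:
(2 x 60 + 2) - (1 x 60 + 33) = 122 - 93 = 29 minutes
= 29 minutes

Final answer: 29 minutes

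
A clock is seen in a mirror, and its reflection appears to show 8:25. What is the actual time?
Reflection across the vertical (12-6) axis maps a hand at angle A degrees to (360 - A) degrees, which sends a reading of T minutes past 12:00 to (720 - T) minutes past 12:00.
Mirror reads 8:25 = 505 minutes past 12:00.
Actual time: (720 - 505) mod 720 = 215 minutes = 3:35.

Final answer: 3:35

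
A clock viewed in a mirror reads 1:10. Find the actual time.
Reflection across the vertical (12-6) axis maps a hand at angle A degrees to (360 - A) degrees, which sends a reading of T minutes past 12:00 to (720 - T) minutes past 12:00.
Mirror reads 1:10 = 70 minutes past 12:00.
Actual time: (720 - 70) mod 720 = 650 minutes = 10:50.

Final answer: 10:50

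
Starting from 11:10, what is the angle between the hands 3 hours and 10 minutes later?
First find the time 3 hours and 10 minutes after 11:10.
Total minutes: 11 x 60 + 10 + 3 x 60 + 10 = 860.
860 mod 720 = 140 minutes = 2:20.
Now compute the angle at 2:20:
Hour hand: 2 x 30 + 20 x 0.5 = 70 degrees
Minute hand: 20 x 6 = 120 degrees
Difference: |70 - 120| = 50 degrees
The angle is 50 degrees

Final answer: 50 degrees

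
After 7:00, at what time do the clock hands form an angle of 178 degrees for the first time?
At t minutes past 7:00, the hour hand is at 30 x 7 + 0.5t degrees and the minute hand is at 6t degrees.
The smaller angle between them is 178 degrees when |30H - 5.5t| = 178 or |30H - 5.5t| = 182.
With H = 7, solve 30 x 7 - 5.5t = +/- target for each target:
  t = (30 x 7 - 178) / 5.5 = 5.82
  t = (30 x 7 + 178) / 5.5 = 70.55 (outside (0, 60))
  t = (30 x 7 - 182) / 5.5 = 5.09
  t = (30 x 7 + 182) / 5.5 = 71.27 (outside (0, 60))
Valid solutions in (0, 60): {5.09, 5.82} minutes.
The first occurrence is t = 5.09 minutes.
The hands form a 178-degree angle at 5.09 minutes past 7:00.

Final answer: 5.09 minutes past 7:00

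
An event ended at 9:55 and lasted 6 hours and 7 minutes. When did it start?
Starting time: 9:55 = 595 total minutes past 12:00
Subtracting: 6 hours and 7 minutes = 367 minutes
595 - 367 = 228 minutes
= 3 hours and 48 minutes past 12:00 = 3:48

Final answer: 3:48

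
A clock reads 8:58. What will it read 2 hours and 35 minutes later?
Starting time: 8:58
Adding 35 minutes to 58 minutes: 58 + 35 = 93 minutes = 1 hour and 33 minutes
Adding 2 hours: 8 + 2 + 1 (carry) = 11
Final time: 11:33

Final answer: 11:33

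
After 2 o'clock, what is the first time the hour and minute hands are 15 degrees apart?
At t minutes past 2:00, the hour hand is at 30 x 2 + 0.5t degrees and the minute hand is at 6t degrees.
The smaller angle between them is 15 degrees when |30H - 5.5t| = 15 or |30H - 5.5t| = 345.
With H = 2, solve 30 x 2 - 5.5t = +/- target for each target:
  t = (30 x 2 - 15) / 5.5 = 8.18
  t = (30 x 2 + 15) / 5.5 = 13.64
  t = (30 x 2 - 345) / 5.5 = -51.82 (outside (0, 60))
  t = (30 x 2 + 345) / 5.5 = 73.64 (outside (0, 60))
Valid solutions in (0, 60): {8.18, 13.64} minutes.
The first occurrence is t = 8.18 minutes.
The hands form a 15-degree angle at 8.18 minutes past 2:00.

Final answer: 8.18 minutes past 2:00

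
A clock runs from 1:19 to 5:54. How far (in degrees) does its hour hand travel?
The hour hand moves 0.5 degrees per minute.
Time elapsed: 5:54 - 1:19 = 275 minutes
Angular displacement: 275 x 0.5 = 137.5 degrees

Final answer: 137.5 degrees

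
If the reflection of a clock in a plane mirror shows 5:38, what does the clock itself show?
Reflection across the vertical (12-6) axis maps a hand at angle A degrees to (360 - A) degrees, which sends a reading of T minutes past 12:00 to (720 - T) minutes past 12:00.
Mirror reads 5:38 = 338 minutes past 12:00.
Actual time: (720 - 338) mod 720 = 382 minutes = 6:22.

Final answer: 6:22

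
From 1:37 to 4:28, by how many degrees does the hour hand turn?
The hour hand moves 0.5 degrees per minute.
Time elapsed: 4:28 - 1:37 = 171 minutes
Angular displacement: 171 x 0.5 = 85.5 degrees

Final answer: 85.5 degrees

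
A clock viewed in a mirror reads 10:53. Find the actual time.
Reflection across the vertical (12-6) axis maps a hand at angle A degrees to (360 - A) degrees, which sends a reading of T minutes past 12:00 to (720 - T) minutes past 12:00.
Mirror reads 10:53 = 653 minutes past 12:00.
Actual time: (720 - 653) mod 720 = 67 minutes = 1:07.

Final answer: 1:07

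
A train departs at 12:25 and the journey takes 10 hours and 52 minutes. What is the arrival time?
Starting time: 12:25
Adding 52 minutes to 25 minutes: 25 + 52 = 77 minutes = 1 hour and 17 minutes
Adding 10 hours: 12 + 10 + 1 (carry) = 23 - 12 = 11
Final time: 11:17

Final answer: 11:17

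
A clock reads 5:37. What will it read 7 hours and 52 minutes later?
Starting time: 5:37
Adding 52 minutes to 37 minutes: 37 + 52 = 89 minutes = 1 hour and 29 minutes
Adding 7 hours: 5 + 7 + 1 (carry) = 13 - 12 = 1
Final time: 1:29

Final answer: 1:29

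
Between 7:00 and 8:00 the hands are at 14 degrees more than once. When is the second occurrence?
At t minutes past 7:00, the hour hand is at 30 x 7 + 0.5t degrees and the minute hand is at 6t degrees.
The smaller angle between them is 14 degrees when |30H - 5.5t| = 14 or |30H - 5.5t| = 346.
With H = 7, solve 30 x 7 - 5.5t = +/- target for each target:
  t = (30 x 7 - 14) / 5.5 = 35.64
  t = (30 x 7 + 14) / 5.5 = 40.73
  t = (30 x 7 - 346) / 5.5 = -24.73 (outside (0, 60))
  t = (30 x 7 + 346) / 5.5 = 101.09 (outside (0, 60))
Valid solutions in (0, 60): {35.64, 40.73} minutes.
The second occurrence is t = 40.73 minutes.
The hands form a 14-degree angle at 40.73 minutes past 7:00.

Final answer: 40.73 minutes past 7:00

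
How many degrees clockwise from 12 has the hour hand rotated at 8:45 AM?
The hour hand moves 30 degrees per hour and 0.5 degrees per minute.
At 8:45: (8) x 30 + 45 x 0.5 = 240 + 22.5 = 262.5 degrees

Final answer: 262.5 degrees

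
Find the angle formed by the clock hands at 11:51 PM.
Hour hand position: 11 x 30 + 51 x 0.5 = 355.5 degrees
Minute hand position: 51 x 6 = 306 degrees
Difference: |355.5 - 306| = 49.5 degrees
The angle between the hands is 49.5 degrees

Final answer: 49.5 degrees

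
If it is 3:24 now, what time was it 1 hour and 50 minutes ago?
Starting time: 3:24 = 204 total minutes past 12:00
Subtracting: 1 hour and 50 minutes = 110 minutes
204 - 110 = 94 minutes
= 1 hour and 34 minutes past 12:00 = 1:34

Final answer: 1:34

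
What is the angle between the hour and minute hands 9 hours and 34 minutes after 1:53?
First find the time 9 hours and 34 minutes after 1:53.
Total minutes: 1 x 60 + 53 + 9 x 60 + 34 = 687.
687 mod 720 = 687 minutes = 11:27.
Now compute the angle at 11:27:
Hour hand: 11 x 30 + 27 x 0.5 = 343.5 degrees
Minute hand: 27 x 6 = 162 degrees
Difference: |343.5 - 162| = 181.5 degrees
Smaller angle: 360 - 181.5 = 178.5 degrees

Final answer: 178.5 degrees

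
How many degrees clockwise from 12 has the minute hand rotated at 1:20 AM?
The minute hand moves 6 degrees per minute.
At 1:20: 20 x 6 = 120 degrees

Final answer: 120 degrees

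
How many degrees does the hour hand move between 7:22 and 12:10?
The hour hand moves 0.5 degrees per minute.
Time elapsed: 12:10 - 7:22 = 288 minutes
Angular displacement: 288 x 0.5 = 144 degrees

Final answer: 144 degrees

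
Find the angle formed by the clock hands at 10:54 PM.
Hour hand position: 10 x 30 + 54 x 0.5 = 327 degrees
Minute hand position: 54 x 6 = 324 degrees
Difference: |327 - 324| = 3 degrees
The angle between the hands is 3 degrees

Final answer: 3 degrees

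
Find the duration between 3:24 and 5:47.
From 3:24 to 5:47:
(5 x 60 + 47) - (3 x 60 + 24) = 347 - 204 = 143 minutes
= 2 hours and 23 minutes

Final answer: 2 hours and 23 minutes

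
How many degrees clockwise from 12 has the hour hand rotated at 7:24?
The hour hand moves 30 degrees per hour and 0.5 degrees per minute.
At 7:24: (7) x 30 + 24 x 0.5 = 210 + 12 = 222 degrees

Final answer: 222 degrees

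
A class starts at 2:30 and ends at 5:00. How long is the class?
From 2:30 to 5:00:
(5 x 60 + 0) - (2 x 60 + 30) = 300 - 150 = 150 minutes
= 2 hours and 30 minutes

Final answer: 2 hours and 30 minutes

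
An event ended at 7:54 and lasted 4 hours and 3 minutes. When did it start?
Starting time: 7:54 = 474 total minutes past 12:00
Subtracting: 4 hours and 3 minutes = 243 minutes
474 - 243 = 231 minutes
= 3 hours and 51 minutes past 12:00 = 3:51

Final answer: 3:51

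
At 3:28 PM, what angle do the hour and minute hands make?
Hour hand position: 3 x 30 + 28 x 0.5 = 104 degrees
Minute hand position: 28 x 6 = 168 degrees
Difference: |104 - 168| = 64 degrees
The angle between the hands is 64 degrees

Final answer: 64 degrees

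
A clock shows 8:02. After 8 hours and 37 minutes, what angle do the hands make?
First find the time 8 hours and 37 minutes after 8:02.
Total minutes: 8 x 60 + 2 + 8 x 60 + 37 = 999.
999 mod 720 = 279 minutes = 4:39.
Now compute the angle at 4:39:
Hour hand: 4 x 30 + 39 x 0.5 = 139.5 degrees
Minute hand: 39 x 6 = 234 degrees
Difference: |139.5 - 234| = 94.5 degrees
The angle is 94.5 degrees

Final answer: 94.5 degrees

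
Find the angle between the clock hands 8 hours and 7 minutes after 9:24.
First find the time 8 hours and 7 minutes after 9:24.
Total minutes: 9 x 60 + 24 + 8 x 60 + 7 = 1051.
1051 mod 720 = 331 minutes = 5:31.
Now compute the angle at 5:31:
Hour hand: 5 x 30 + 31 x 0.5 = 165.5 degrees
Minute hand: 31 x 6 = 186 degrees
Difference: |165.5 - 186| = 20.5 degrees
The angle is 20.5 degrees

Final answer: 20.5 degrees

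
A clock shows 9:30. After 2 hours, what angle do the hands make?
First find the time 2 hours after 9:30.
Total minutes: 9 x 60 + 30 + 2 x 60 + 0 = 690.
690 mod 720 = 690 minutes = 11:30.
Now compute the angle at 11:30:
Hour hand: 11 x 30 + 30 x 0.5 = 345 degrees
Minute hand: 30 x 6 = 180 degrees
Difference: |345 - 180| = 165 degrees
The angle is 165 degrees

Final answer: 165 degrees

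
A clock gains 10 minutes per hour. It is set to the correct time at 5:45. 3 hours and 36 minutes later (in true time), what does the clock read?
For every 60 true minutes, the faulty clock advances 60 + 10 = 70 minutes.
True elapsed: 3 hours and 36 minutes = 216 minutes.
Faulty clock advances: 216 x 70/60 = 252 minutes (drift: 36 minutes ahead).
Shown time: 5:45 + 252 minutes = 9:57.

Final answer: 9:57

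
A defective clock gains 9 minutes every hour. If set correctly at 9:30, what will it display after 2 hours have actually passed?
For every 60 true minutes, the faulty clock advances 60 + 9 = 69 minutes.
True elapsed: 2 hours = 120 minutes.
Faulty clock advances: 120 x 69/60 = 138 minutes (drift: 18 minutes ahead).
Shown time: 9:30 + 138 minutes = 11:48.

Final answer: 11:48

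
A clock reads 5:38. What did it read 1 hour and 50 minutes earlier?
Starting time: 5:38 = 338 total minutes past 12:00
Subtracting: 1 hour and 50 minutes = 110 minutes
338 - 110 = 228 minutes
= 3 hours and 48 minutes past 12:00 = 3:48

Final answer: 3:48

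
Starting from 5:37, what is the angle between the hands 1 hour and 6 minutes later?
First find the time 1 hour and 6 minutes after 5:37.
Total minutes: 5 x 60 + 37 + 1 x 60 + 6 = 403.
403 mod 720 = 403 minutes = 6:43.
Now compute the angle at 6:43:
Hour hand: 6 x 30 + 43 x 0.5 = 201.5 degrees
Minute hand: 43 x 6 = 258 degrees
Difference: |201.5 - 258| = 56.5 degrees
The angle is 56.5 degrees

Final answer: 56.5 degrees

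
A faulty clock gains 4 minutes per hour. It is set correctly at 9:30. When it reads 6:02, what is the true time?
For every 60 true minutes, the faulty clock advances 64 minutes, so 1 faulty-clock minute corresponds to 60/64 true minutes.
From 9:30 to 6:02 on the faulty dial is 512 minutes.
True elapsed: 512 x 60/64 = 480 minutes = 8 hours.
True time: 9:30 + 8 hours = 5:30.

Final answer: 5:30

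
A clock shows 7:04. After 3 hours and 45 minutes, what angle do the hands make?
First find the time 3 hours and 45 minutes after 7:04.
Total minutes: 7 x 60 + 4 + 3 x 60 + 45 = 649.
649 mod 720 = 649 minutes = 10:49.
Now compute the angle at 10:49:
Hour hand: 10 x 30 + 49 x 0.5 = 324.5 degrees
Minute hand: 49 x 6 = 294 degrees
Difference: |324.5 - 294| = 30.5 degrees
The angle is 30.5 degrees

Final answer: 30.5 degrees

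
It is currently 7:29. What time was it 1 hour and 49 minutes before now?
Starting time: 7:29 = 449 total minutes past 12:00
Subtracting: 1 hour and 49 minutes = 109 minutes
449 - 109 = 340 minutes
= 5 hours and 40 minutes past 12:00 = 5:40

Final answer: 5:40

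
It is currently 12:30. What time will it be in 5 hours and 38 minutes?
Starting time: 12:30
Adding 38 minutes to 30 minutes: 30 + 38 = 68 minutes = 1 hour and 8 minutes
Adding 5 hours: 12 + 5 + 1 (carry) = 18 - 12 = 6
Final time: 6:08

Final answer: 6:08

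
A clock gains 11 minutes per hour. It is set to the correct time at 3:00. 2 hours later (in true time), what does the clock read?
For every 60 true minutes, the faulty clock advances 60 + 11 = 71 minutes.
True elapsed: 2 hours = 120 minutes.
Faulty clock advances: 120 x 71/60 = 142 minutes (drift: 22 minutes ahead).
Shown time: 3:00 + 142 minutes = 5:22.

Final answer: 5:22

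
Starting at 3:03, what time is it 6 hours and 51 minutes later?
Starting time: 3:03
Adding 51 minutes to 3 minutes: 3 + 51 = 54 minutes
Adding 6 hours: 3 + 6 = 9
Final time: 9:54

Final answer: 9:54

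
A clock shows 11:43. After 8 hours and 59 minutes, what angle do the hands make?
First find the time 8 hours and 59 minutes after 11:43.
Total minutes: 11 x 60 + 43 + 8 x 60 + 59 = 1242.
1242 mod 720 = 522 minutes = 8:42.
Now compute the angle at 8:42:
Hour hand: 8 x 30 + 42 x 0.5 = 261 degrees
Minute hand: 42 x 6 = 252 degrees
Difference: |261 - 252| = 9 degrees
The angle is 9 degrees

Final answer: 9 degrees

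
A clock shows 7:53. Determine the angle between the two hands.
Hour hand position: 7 x 30 + 53 x 0.5 = 236.5 degrees
Minute hand position: 53 x 6 = 318 degrees
Difference: |236.5 - 318| = 81.5 degrees
The angle between the hands is 81.5 degrees

Final answer: 81.5 degrees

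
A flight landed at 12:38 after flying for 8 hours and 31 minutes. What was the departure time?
Starting time: 12:38 = 38 total minutes past 12:00
Subtracting: 8 hours and 31 minutes = 511 minutes
38 - 511 = -473 (negative, add 12 hours = 720) = 247 minutes
= 4 hours and 7 minutes past 12:00 = 4:07

Final answer: 4:07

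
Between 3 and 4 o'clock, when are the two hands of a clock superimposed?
The minute hand gains 5.5 degrees per minute on the hour hand.
At 3:00, the hour hand is at 90 degrees and the minute hand is at 0 degrees.
The gap is 90 degrees. Time to close: 90/5.5 = 60 x 3/11 = 16.36 minutes.
The hands overlap at 16.36 minutes past 3:00.

Final answer: 16.36 minutes past 3:00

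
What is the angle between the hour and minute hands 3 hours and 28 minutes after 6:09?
First find the time 3 hours and 28 minutes after 6:09.
Total minutes: 6 x 60 + 9 + 3 x 60 + 28 = 577.
577 mod 720 = 577 minutes = 9:37.
Now compute the angle at 9:37:
Hour hand: 9 x 30 + 37 x 0.5 = 288.5 degrees
Minute hand: 37 x 6 = 222 degrees
Difference: |288.5 - 222| = 66.5 degrees
The angle is 66.5 degrees

Final answer: 66.5 degrees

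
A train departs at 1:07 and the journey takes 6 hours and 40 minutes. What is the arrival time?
Starting time: 1:07
Adding 40 minutes to 7 minutes: 7 + 40 = 47 minutes
Adding 6 hours: 1 + 6 = 7
Final time: 7:47

Final answer: 7:47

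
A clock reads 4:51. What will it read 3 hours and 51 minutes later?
Starting time: 4:51
Adding 51 minutes to 51 minutes: 51 + 51 = 102 minutes = 1 hour and 42 minutes
Adding 3 hours: 4 + 3 + 1 (carry) = 8
Final time: 8:42

Final answer: 8:42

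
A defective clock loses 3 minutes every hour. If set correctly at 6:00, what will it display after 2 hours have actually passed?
For every 60 true minutes, the faulty clock advances 60 - 3 = 57 minutes.
True elapsed: 2 hours = 120 minutes.
Faulty clock advances: 120 x 57/60 = 114 minutes (drift: 6 minutes behind).
Shown time: 6:00 + 114 minutes = 7:54.

Final answer: 7:54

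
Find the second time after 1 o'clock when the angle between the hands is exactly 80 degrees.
At t minutes past 1:00, the hour hand is at 30 x 1 + 0.5t degrees and the minute hand is at 6t degrees.
The smaller angle between them is 80 degrees when |30H - 5.5t| = 80 or |30H - 5.5t| = 280.
With H = 1, solve 30 x 1 - 5.5t = +/- target for each target:
  t = (30 x 1 - 80) / 5.5 = -9.09 (outside (0, 60))
  t = (30 x 1 + 80) / 5.5 = 20
  t = (30 x 1 - 280) / 5.5 = -45.45 (outside (0, 60))
  t = (30 x 1 + 280) / 5.5 = 56.36
Valid solutions in (0, 60): {20, 56.36} minutes.
The second occurrence is t = 56.36 minutes.
The hands form a 80-degree angle at 56.36 minutes past 1:00.

Final answer: 56.36 minutes past 1:00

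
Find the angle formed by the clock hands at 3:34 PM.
Hour hand position: 3 x 30 + 34 x 0.5 = 107 degrees
Minute hand position: 34 x 6 = 204 degrees
Difference: |107 - 204| = 97 degrees
The angle between the hands is 97 degrees

Final answer: 97 degrees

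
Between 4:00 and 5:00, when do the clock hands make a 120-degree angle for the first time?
At t minutes past 4:00, the hour hand is at 30 x 4 + 0.5t degrees and the minute hand is at 6t degrees.
The smaller angle between them is 120 degrees when |30H - 5.5t| = 120 or |30H - 5.5t| = 240.
With H = 4, solve 30 x 4 - 5.5t = +/- target for each target:
  t = (30 x 4 - 120) / 5.5 = 0 (outside (0, 60))
  t = (30 x 4 + 120) / 5.5 = 43.64
  t = (30 x 4 - 240) / 5.5 = -21.82 (outside (0, 60))
  t = (30 x 4 + 240) / 5.5 = 65.45 (outside (0, 60))
Valid solutions in (0, 60): {43.64} minutes.
The first occurrence is t = 43.64 minutes.
The hands form a 120-degree angle at 43.64 minutes past 4:00.

Final answer: 43.64 minutes past 4:00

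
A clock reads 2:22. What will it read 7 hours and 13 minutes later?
Starting time: 2:22
Adding 13 minutes to 22 minutes: 22 + 13 = 35 minutes
Adding 7 hours: 2 + 7 = 9
Final time: 9:35

Final answer: 9:35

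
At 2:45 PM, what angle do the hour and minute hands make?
Hour hand position: 2 x 30 + 45 x 0.5 = 82.5 degrees
Minute hand position: 45 x 6 = 270 degrees
Difference: |82.5 - 270| = 187.5 degrees
Since 187.5 > 180, the smaller angle is 360 - 187.5 = 172.5 degrees

Final answer: 172.5 degrees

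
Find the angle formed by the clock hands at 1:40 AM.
Hour hand position: 1 x 30 + 40 x 0.5 = 50 degrees
Minute hand position: 40 x 6 = 240 degrees
Difference: |50 - 240| = 190 degrees
Since 190 > 180, the smaller angle is 360 - 190 = 170 degrees

Final answer: 170 degrees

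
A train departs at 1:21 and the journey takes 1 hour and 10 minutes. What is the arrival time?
Starting time: 1:21
Adding 10 minutes to 21 minutes: 21 + 10 = 31 minutes
Adding 1 hour: 1 + 1 = 2
Final time: 2:31

Final answer: 2:31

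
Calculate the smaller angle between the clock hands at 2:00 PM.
Hour hand position: 2 x 30 + 0 x 0.5 = 60 degrees
Minute hand position: 0 x 6 = 0 degrees
Difference: |60 - 0| = 60 degrees
The angle between the hands is 60 degrees

Final answer: 60 degrees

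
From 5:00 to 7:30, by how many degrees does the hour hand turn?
The hour hand moves 0.5 degrees per minute.
Time elapsed: 7:30 - 5:00 = 150 minutes
Angular displacement: 150 x 0.5 = 75 degrees

Final answer: 75 degrees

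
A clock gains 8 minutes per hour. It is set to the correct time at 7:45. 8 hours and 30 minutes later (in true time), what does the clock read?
For every 60 true minutes, the faulty clock advances 60 + 8 = 68 minutes.
True elapsed: 8 hours and 30 minutes = 510 minutes.
Faulty clock advances: 510 x 68/60 = 578 minutes (drift: 68 minutes ahead).
Shown time: 7:45 + 578 minutes = 5:23.

Final answer: 5:23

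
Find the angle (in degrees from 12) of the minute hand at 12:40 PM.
The minute hand moves 6 degrees per minute.
At 12:40: 40 x 6 = 240 degrees

Final answer: 240 degrees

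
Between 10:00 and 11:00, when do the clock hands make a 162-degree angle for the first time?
At t minutes past 10:00, the hour hand is at 30 x 10 + 0.5t degrees and the minute hand is at 6t degrees.
The smaller angle between them is 162 degrees when |30H - 5.5t| = 162 or |30H - 5.5t| = 198.
With H = 10, solve 30 x 10 - 5.5t = +/- target for each target:
  t = (30 x 10 - 162) / 5.5 = 25.09
  t = (30 x 10 + 162) / 5.5 = 84 (outside (0, 60))
  t = (30 x 10 - 198) / 5.5 = 18.55
  t = (30 x 10 + 198) / 5.5 = 90.55 (outside (0, 60))
Valid solutions in (0, 60): {18.55, 25.09} minutes.
The first occurrence is t = 18.55 minutes.
The hands form a 162-degree angle at 18.55 minutes past 10:00.

Final answer: 18.55 minutes past 10:00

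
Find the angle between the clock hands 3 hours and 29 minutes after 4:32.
First find the time 3 hours and 29 minutes after 4:32.
Total minutes: 4 x 60 + 32 + 3 x 60 + 29 = 481.
481 mod 720 = 481 minutes = 8:01.
Now compute the angle at 8:01:
Hour hand: 8 x 30 + 1 x 0.5 = 240.5 degrees
Minute hand: 1 x 6 = 6 degrees
Difference: |240.5 - 6| = 234.5 degrees
Smaller angle: 360 - 234.5 = 125.5 degrees

Final answer: 125.5 degrees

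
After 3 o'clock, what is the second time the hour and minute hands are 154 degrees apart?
At t minutes past 3:00, the hour hand is at 30 x 3 + 0.5t degrees and the minute hand is at 6t degrees.
The smaller angle between them is 154 degrees when |30H - 5.5t| = 154 or |30H - 5.5t| = 206.
With H = 3, solve 30 x 3 - 5.5t = +/- target for each target:
  t = (30 x 3 - 154) / 5.5 = -11.64 (outside (0, 60))
  t = (30 x 3 + 154) / 5.5 = 44.36
  t = (30 x 3 - 206) / 5.5 = -21.09 (outside (0, 60))
  t = (30 x 3 + 206) / 5.5 = 53.82
Valid solutions in (0, 60): {44.36, 53.82} minutes.
The second occurrence is t = 53.82 minutes.
The hands form a 154-degree angle at 53.82 minutes past 3:00.

Final answer: 53.82 minutes past 3:00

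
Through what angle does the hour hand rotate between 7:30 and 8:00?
The hour hand moves 0.5 degrees per minute.
Time elapsed: 8:00 - 7:30 = 30 minutes
Angular displacement: 30 x 0.5 = 15 degrees

Final answer: 15 degrees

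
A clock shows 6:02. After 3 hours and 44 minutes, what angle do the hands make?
First find the time 3 hours and 44 minutes after 6:02.
Total minutes: 6 x 60 + 2 + 3 x 60 + 44 = 586.
586 mod 720 = 586 minutes = 9:46.
Now compute the angle at 9:46:
Hour hand: 9 x 30 + 46 x 0.5 = 293 degrees
Minute hand: 46 x 6 = 276 degrees
Difference: |293 - 276| = 17 degrees
The angle is 17 degrees

Final answer: 17 degrees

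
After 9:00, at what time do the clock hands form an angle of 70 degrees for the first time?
At t minutes past 9:00, the hour hand is at 30 x 9 + 0.5t degrees and the minute hand is at 6t degrees.
The smaller angle between them is 70 degrees when |30H - 5.5t| = 70 or |30H - 5.5t| = 290.
With H = 9, solve 30 x 9 - 5.5t = +/- target for each target:
  t = (30 x 9 - 70) / 5.5 = 36.36
  t = (30 x 9 + 70) / 5.5 = 61.82 (outside (0, 60))
  t = (30 x 9 - 290) / 5.5 = -3.64 (outside (0, 60))
  t = (30 x 9 + 290) / 5.5 = 101.82 (outside (0, 60))
Valid solutions in (0, 60): {36.36} minutes.
The first occurrence is t = 36.36 minutes.
The hands form a 70-degree angle at 36.36 minutes past 9:00.

Final answer: 36.36 minutes past 9:00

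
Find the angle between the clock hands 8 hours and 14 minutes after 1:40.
First find the time 8 hours and 14 minutes after 1:40.
Total minutes: 1 x 60 + 40 + 8 x 60 + 14 = 594.
594 mod 720 = 594 minutes = 9:54.
Now compute the angle at 9:54:
Hour hand: 9 x 30 + 54 x 0.5 = 297 degrees
Minute hand: 54 x 6 = 324 degrees
Difference: |297 - 324| = 27 degrees
The angle is 27 degrees

Final answer: 27 degrees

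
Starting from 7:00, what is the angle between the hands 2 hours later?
First find the time 2 hours after 7:00.
Total minutes: 7 x 60 + 0 + 2 x 60 + 0 = 540.
540 mod 720 = 540 minutes = 9:00.
Now compute the angle at 9:00:
Hour hand: 9 x 30 + 0 x 0.5 = 270 degrees
Minute hand: 0 x 6 = 0 degrees
Difference: |270 - 0| = 270 degrees
Smaller angle: 360 - 270 = 90 degrees

Final answer: 90 degrees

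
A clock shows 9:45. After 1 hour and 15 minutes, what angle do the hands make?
First find the time 1 hour and 15 minutes after 9:45.
Total minutes: 9 x 60 + 45 + 1 x 60 + 15 = 660.
660 mod 720 = 660 minutes = 11:00.
Now compute the angle at 11:00:
Hour hand: 11 x 30 + 0 x 0.5 = 330 degrees
Minute hand: 0 x 6 = 0 degrees
Difference: |330 - 0| = 330 degrees
Smaller angle: 360 - 330 = 30 degrees

Final answer: 30 degrees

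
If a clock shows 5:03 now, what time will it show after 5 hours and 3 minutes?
Starting time: 5:03
Adding 3 minutes to 3 minutes: 3 + 3 = 6 minutes
Adding 5 hours: 5 + 5 = 10
Final time: 10:06

Final answer: 10:06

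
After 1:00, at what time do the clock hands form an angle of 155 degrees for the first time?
At t minutes past 1:00, the hour hand is at 30 x 1 + 0.5t degrees and the minute hand is at 6t degrees.
The smaller angle between them is 155 degrees when |30H - 5.5t| = 155 or |30H - 5.5t| = 205.
With H = 1, solve 30 x 1 - 5.5t = +/- target for each target:
  t = (30 x 1 - 155) / 5.5 = -22.73 (outside (0, 60))
  t = (30 x 1 + 155) / 5.5 = 33.64
  t = (30 x 1 - 205) / 5.5 = -31.82 (outside (0, 60))
  t = (30 x 1 + 205) / 5.5 = 42.73
Valid solutions in (0, 60): {33.64, 42.73} minutes.
The first occurrence is t = 33.64 minutes.
The hands form a 155-degree angle at 33.64 minutes past 1:00.

Final answer: 33.64 minutes past 1:00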